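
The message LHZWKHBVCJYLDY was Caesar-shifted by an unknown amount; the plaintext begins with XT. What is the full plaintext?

From the crib: L(11)−X(23)=-12≡14, so the shift is 14.
Subtract 14 from each ciphertext letter:
L(11): 11−14=-3≡23 → X
H(7): 7−14=-7≡19 → T
Z(25): 25−14=11 → L
W(22): 22−14=8 → I
K(10): 10−14=-4≡22 → W
H(7): 7−14=-7≡19 → T
B(1): 1−14=-13≡13 → N
V(21): 21−14=7 → H
C(2): 2−14=-12≡14 → O
J(9): 9−14=-5≡21 → V
Y(24): 24−14=10 → K
L(11): 11−14=-3≡23 → X
D(3): 3−14=-11≡15 → P
Y(24): 24−14=10 → K

XTLIWTNHOVKXPK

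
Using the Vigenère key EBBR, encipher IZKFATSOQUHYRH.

MALWEUTFUVIPVI

Repeat the key across the message: EBBREBBREBBREB
I(8)+E(4): 12 → M
Z(25)+B(1): 26≡0 → A
K(10)+B(1): 11 → L
F(5)+R(17): 22 → W
A(0)+E(4): 4 → E
T(19)+B(1): 20 → U
S(18)+B(1): 19 → T
O(14)+R(17): 31≡5 → F
Q(16)+E(4): 20 → U
U(20)+B(1): 21 → V
H(7)+B(1): 8 → I
Y(24)+R(17): 41≡15 → P
R(17)+E(4): 21 → V
H(7)+B(1): 8 → I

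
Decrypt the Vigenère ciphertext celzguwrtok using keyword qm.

Repeat the key across the ciphertext: qmqmqmqmqmq
c(2)−q(16): -14≡12 → m
e(4)−m(12): -8≡18 → s
l(11)−q(16): -5≡21 → v
z(25)−m(12): 13 → n
g(6)−q(16): -10≡16 → q
u(20)−m(12): 8 → i
w(22)−q(16): 6 → g
r(17)−m(12): 5 → f
t(19)−q(16): 3 → d
o(14)−m(12): 2 → c
k(10)−q(16): -6≡20 → u

msvnqigfdcu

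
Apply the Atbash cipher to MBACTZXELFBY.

NYZXGACVOUYB

M(12) → N(13)
B(1) → Y(24)
A(0) → Z(25)
C(2) → X(23)
T(19) → G(6)
Z(25) → A(0)
X(23) → C(2)
E(4) → V(21)
L(11) → O(14)
F(5) → U(20)
B(1) → Y(24)
Y(24) → B(1)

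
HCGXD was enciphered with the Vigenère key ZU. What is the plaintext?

IIHDE

Repeat the key across the ciphertext: ZUZUZ
H(7)−Z(25): -18≡8 → I
C(2)−U(20): -18≡8 → I
G(6)−Z(25): -19≡7 → H
X(23)−U(20): 3 → D
D(3)−Z(25): -22≡4 → E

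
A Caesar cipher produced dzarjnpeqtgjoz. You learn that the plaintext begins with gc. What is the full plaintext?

From the crib: d(3)−g(6)=-3≡23, so the shift is 23.
Subtract 23 from each ciphertext letter:
d(3): 3−23=-20≡6 → g
z(25): 25−23=2 → c
a(0): 0−23=-23≡3 → d
r(17): 17−23=-6≡20 → u
j(9): 9−23=-14≡12 → m
n(13): 13−23=-10≡16 → q
p(15): 15−23=-8≡18 → s
e(4): 4−23=-19≡7 → h
q(16): 16−23=-7≡19 → t
t(19): 19−23=-4≡22 → w
g(6): 6−23=-17≡9 → j
j(9): 9−23=-14≡12 → m
o(14): 14−23=-9≡17 → r
z(25): 25−23=2 → c

gcdumqshtwjmrc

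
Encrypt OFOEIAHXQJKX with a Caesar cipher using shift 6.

O(14): 14+6=20 → U
F(5): 5+6=11 → L
O(14): 14+6=20 → U
E(4): 4+6=10 → K
I(8): 8+6=14 → O
A(0): 0+6=6 → G
H(7): 7+6=13 → N
X(23): 23+6=29≡3 → D
Q(16): 16+6=22 → W
J(9): 9+6=15 → P
K(10): 10+6=16 → Q
X(23): 23+6=29≡3 → D

ULUKOGNDWPQD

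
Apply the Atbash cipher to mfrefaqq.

m(12) → n(13)
f(5) → u(20)
r(17) → i(8)
e(4) → v(21)
f(5) → u(20)
a(0) → z(25)
q(16) → j(9)
q(16) → j(9)

nuivuzjj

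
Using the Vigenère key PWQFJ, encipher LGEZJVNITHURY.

Repeat the key across the message: PWQFJPWQFJPWQ
L(11)+P(15): 26≡0 → A
G(6)+W(22): 28≡2 → C
E(4)+Q(16): 20 → U
Z(25)+F(5): 30≡4 → E
J(9)+J(9): 18 → S
V(21)+P(15): 36≡10 → K
N(13)+W(22): 35≡9 → J
I(8)+Q(16): 24 → Y
T(19)+F(5): 24 → Y
H(7)+J(9): 16 → Q
U(20)+P(15): 35≡9 → J
R(17)+W(22): 39≡13 → N
Y(24)+Q(16): 40≡14 → O

ACUESKJYYQJNO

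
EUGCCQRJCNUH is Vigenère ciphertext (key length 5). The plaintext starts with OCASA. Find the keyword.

QSGKC

Subtract each crib letter from the matching ciphertext letter (mod 26):
E(4)−O(14)=-10≡16 → Q
U(20)−C(2)=18 → S
G(6)−A(0)=6 → G
C(2)−S(18)=-16≡10 → K
C(2)−A(0)=2 → C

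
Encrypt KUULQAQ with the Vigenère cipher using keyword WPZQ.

GJTBMPP

Repeat the key across the message: WPZQWPZ
K(10)+W(22): 32≡6 → G
U(20)+P(15): 35≡9 → J
U(20)+Z(25): 45≡19 → T
L(11)+Q(16): 27≡1 → B
Q(16)+W(22): 38≡12 → M
A(0)+P(15): 15 → P
Q(16)+Z(25): 41≡15 → P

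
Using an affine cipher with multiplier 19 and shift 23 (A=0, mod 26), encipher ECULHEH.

VJNYAVA

E(4): 19·4+23=99≡21 → V
C(2): 19·2+23=61≡9 → J
U(20): 19·20+23=403≡13 → N
L(11): 19·11+23=232≡24 → Y
H(7): 19·7+23=156≡0 → A
E(4): 19·4+23=99≡21 → V
H(7): 19·7+23=156≡0 → A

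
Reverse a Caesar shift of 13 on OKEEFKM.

BXRRSXZ

O(14): 14−13=1 → B
K(10): 10−13=-3≡23 → X
E(4): 4−13=-9≡17 → R
E(4): 4−13=-9≡17 → R
F(5): 5−13=-8≡18 → S
K(10): 10−13=-3≡23 → X
M(12): 12−13=-1≡25 → Z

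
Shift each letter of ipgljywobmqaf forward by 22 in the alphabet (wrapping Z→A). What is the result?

i(8): 8+22=30≡4 → e
p(15): 15+22=37≡11 → l
g(6): 6+22=28≡2 → c
l(11): 11+22=33≡7 → h
j(9): 9+22=31≡5 → f
y(24): 24+22=46≡20 → u
w(22): 22+22=44≡18 → s
o(14): 14+22=36≡10 → k
b(1): 1+22=23 → x
m(12): 12+22=34≡8 → i
q(16): 16+22=38≡12 → m
a(0): 0+22=22 → w
f(5): 5+22=27≡1 → b

elchfuskximwb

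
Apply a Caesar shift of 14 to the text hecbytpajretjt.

h(7): 7+14=21 → v
e(4): 4+14=18 → s
c(2): 2+14=16 → q
b(1): 1+14=15 → p
y(24): 24+14=38≡12 → m
t(19): 19+14=33≡7 → h
p(15): 15+14=29≡3 → d
a(0): 0+14=14 → o
j(9): 9+14=23 → x
r(17): 17+14=31≡5 → f
e(4): 4+14=18 → s
t(19): 19+14=33≡7 → h
j(9): 9+14=23 → x
t(19): 19+14=33≡7 → h

vsqpmhdoxfshxh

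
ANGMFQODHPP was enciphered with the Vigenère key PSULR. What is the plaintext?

LVMBOBWJWYA

Repeat the key across the ciphertext: PSULRPSULRP
A(0)−P(15): -15≡11 → L
N(13)−S(18): -5≡21 → V
G(6)−U(20): -14≡12 → M
M(12)−L(11): 1 → B
F(5)−R(17): -12≡14 → O
Q(16)−P(15): 1 → B
O(14)−S(18): -4≡22 → W
D(3)−U(20): -17≡9 → J
H(7)−L(11): -4≡22 → W
P(15)−R(17): -2≡24 → Y
P(15)−P(15): 0 → A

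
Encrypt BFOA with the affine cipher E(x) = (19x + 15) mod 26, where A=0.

B(1): 19·1+15=34≡8 → I
F(5): 19·5+15=110≡6 → G
O(14): 19·14+15=281≡21 → V
A(0): 19·0+15=15 → P

IGVP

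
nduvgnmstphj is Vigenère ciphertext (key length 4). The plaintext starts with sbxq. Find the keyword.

Subtract each crib letter from the matching ciphertext letter (mod 26):
n(13)−s(18)=-5≡21 → v
d(3)−b(1)=2 → c
u(20)−x(23)=-3≡23 → x
v(21)−q(16)=5 → f

vcxf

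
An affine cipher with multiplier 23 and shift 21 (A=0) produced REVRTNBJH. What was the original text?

The inverse of 23 mod 26 is 17, since 23·17=391≡1. Apply D(y)=17·(y−21) mod 26:
R(17): 17·(17−21)=-68≡10 → K
E(4): 17·(4−21)=-289≡23 → X
V(21): 17·(21−21)=0 → A
R(17): 17·(17−21)=-68≡10 → K
T(19): 17·(19−21)=-34≡18 → S
N(13): 17·(13−21)=-136≡20 → U
B(1): 17·(1−21)=-340≡24 → Y
J(9): 17·(9−21)=-204≡4 → E
H(7): 17·(7−21)=-238≡22 → W

KXAKSUYEW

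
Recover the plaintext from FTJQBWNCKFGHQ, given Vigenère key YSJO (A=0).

HBACDEEOMNXTS

Repeat the key across the ciphertext: YSJOYSJOYSJOY
F(5)−Y(24): -19≡7 → H
T(19)−S(18): 1 → B
J(9)−J(9): 0 → A
Q(16)−O(14): 2 → C
B(1)−Y(24): -23≡3 → D
W(22)−S(18): 4 → E
N(13)−J(9): 4 → E
C(2)−O(14): -12≡14 → O
K(10)−Y(24): -14≡12 → M
F(5)−S(18): -13≡13 → N
G(6)−J(9): -3≡23 → X
H(7)−O(14): -7≡19 → T
Q(16)−Y(24): -8≡18 → S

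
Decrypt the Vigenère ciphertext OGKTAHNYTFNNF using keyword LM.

Repeat the key across the ciphertext: LMLMLMLMLMLML
O(14)−L(11): 3 → D
G(6)−M(12): -6≡20 → U
K(10)−L(11): -1≡25 → Z
T(19)−M(12): 7 → H
A(0)−L(11): -11≡15 → P
H(7)−M(12): -5≡21 → V
N(13)−L(11): 2 → C
Y(24)−M(12): 12 → M
T(19)−L(11): 8 → I
F(5)−M(12): -7≡19 → T
N(13)−L(11): 2 → C
N(13)−M(12): 1 → B
F(5)−L(11): -6≡20 → U

DUZHPVCMITCBU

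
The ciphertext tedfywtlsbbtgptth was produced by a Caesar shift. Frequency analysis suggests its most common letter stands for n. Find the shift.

The most frequent ciphertext letter is t (appears 5 times).
t is position 19; n is position 13.
Shift = 6.

6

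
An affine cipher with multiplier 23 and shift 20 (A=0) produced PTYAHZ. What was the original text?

TJQYNH

The inverse of 23 mod 26 is 17, since 23·17=391≡1. Apply D(y)=17·(y−20) mod 26:
P(15): 17·(15−20)=-85≡19 → T
T(19): 17·(19−20)=-17≡9 → J
Y(24): 17·(24−20)=68≡16 → Q
A(0): 17·(0−20)=-340≡24 → Y
H(7): 17·(7−20)=-221≡13 → N
Z(25): 17·(25−20)=85≡7 → H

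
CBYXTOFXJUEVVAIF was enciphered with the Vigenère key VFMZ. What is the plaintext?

HWMYYJTYOPSWAVWG

Repeat the key across the ciphertext: VFMZVFMZVFMZVFMZ
C(2)−V(21): -19≡7 → H
B(1)−F(5): -4≡22 → W
Y(24)−M(12): 12 → M
X(23)−Z(25): -2≡24 → Y
T(19)−V(21): -2≡24 → Y
O(14)−F(5): 9 → J
F(5)−M(12): -7≡19 → T
X(23)−Z(25): -2≡24 → Y
J(9)−V(21): -12≡14 → O
U(20)−F(5): 15 → P
E(4)−M(12): -8≡18 → S
V(21)−Z(25): -4≡22 → W
V(21)−V(21): 0 → A
A(0)−F(5): -5≡21 → V
I(8)−M(12): -4≡22 → W
F(5)−Z(25): -20≡6 → G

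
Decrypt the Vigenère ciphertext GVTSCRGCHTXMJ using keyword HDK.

ZSJLZHZZXMUCC

Repeat the key across the ciphertext: HDKHDKHDKHDKH
G(6)−H(7): -1≡25 → Z
V(21)−D(3): 18 → S
T(19)−K(10): 9 → J
S(18)−H(7): 11 → L
C(2)−D(3): -1≡25 → Z
R(17)−K(10): 7 → H
G(6)−H(7): -1≡25 → Z
C(2)−D(3): -1≡25 → Z
H(7)−K(10): -3≡23 → X
T(19)−H(7): 12 → M
X(23)−D(3): 20 → U
M(12)−K(10): 2 → C
J(9)−H(7): 2 → C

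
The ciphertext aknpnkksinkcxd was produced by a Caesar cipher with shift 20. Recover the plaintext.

a(0): 0−20=-20≡6 → g
k(10): 10−20=-10≡16 → q
n(13): 13−20=-7≡19 → t
p(15): 15−20=-5≡21 → v
n(13): 13−20=-7≡19 → t
k(10): 10−20=-10≡16 → q
k(10): 10−20=-10≡16 → q
s(18): 18−20=-2≡24 → y
i(8): 8−20=-12≡14 → o
n(13): 13−20=-7≡19 → t
k(10): 10−20=-10≡16 → q
c(2): 2−20=-18≡8 → i
x(23): 23−20=3 → d
d(3): 3−20=-17≡9 → j

gqtvtqqyotqidj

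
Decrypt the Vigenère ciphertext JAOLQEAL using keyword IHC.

Repeat the key across the ciphertext: IHCIHCIH
J(9)−I(8): 1 → B
A(0)−H(7): -7≡19 → T
O(14)−C(2): 12 → M
L(11)−I(8): 3 → D
Q(16)−H(7): 9 → J
E(4)−C(2): 2 → C
A(0)−I(8): -8≡18 → S
L(11)−H(7): 4 → E

BTMDJCSE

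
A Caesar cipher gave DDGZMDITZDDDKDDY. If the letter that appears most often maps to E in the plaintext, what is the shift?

25

The most frequent ciphertext letter is D (appears 8 times).
D is position 3; E is position 4.
Shift = -1≡25.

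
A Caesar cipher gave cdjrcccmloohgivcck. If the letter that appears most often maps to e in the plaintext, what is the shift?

The most frequent ciphertext letter is c (appears 6 times).
c is position 2; e is position 4.
Shift = -2≡24.

24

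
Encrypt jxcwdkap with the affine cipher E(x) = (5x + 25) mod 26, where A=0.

j(9): 5·9+25=70≡18 → s
x(23): 5·23+25=140≡10 → k
c(2): 5·2+25=35≡9 → j
w(22): 5·22+25=135≡5 → f
d(3): 5·3+25=40≡14 → o
k(10): 5·10+25=75≡23 → x
a(0): 5·0+25=25 → z
p(15): 5·15+25=100≡22 → w

skjfoxzw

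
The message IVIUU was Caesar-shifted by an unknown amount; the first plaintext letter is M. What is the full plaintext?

MZMYY

From the crib: I(8)−M(12)=-4≡22, so the shift is 22.
Subtract 22 from each ciphertext letter:
I(8): 8−22=-14≡12 → M
V(21): 21−22=-1≡25 → Z
I(8): 8−22=-14≡12 → M
U(20): 20−22=-2≡24 → Y
U(20): 20−22=-2≡24 → Y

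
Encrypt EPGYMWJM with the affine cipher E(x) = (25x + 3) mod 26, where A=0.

E(4): 25·4+3=103≡25 → Z
P(15): 25·15+3=378≡14 → O
G(6): 25·6+3=153≡23 → X
Y(24): 25·24+3=603≡5 → F
M(12): 25·12+3=303≡17 → R
W(22): 25·22+3=553≡7 → H
J(9): 25·9+3=228≡20 → U
M(12): 25·12+3=303≡17 → R

ZOXFRHUR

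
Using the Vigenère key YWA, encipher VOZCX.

TKZAT

Repeat the key across the message: YWAYW
V(21)+Y(24): 45≡19 → T
O(14)+W(22): 36≡10 → K
Z(25)+A(0): 25 → Z
C(2)+Y(24): 26≡0 → A
X(23)+W(22): 45≡19 → T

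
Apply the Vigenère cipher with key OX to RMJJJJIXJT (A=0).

FJXGXGWUXQ

Repeat the key across the message: OXOXOXOXOX
R(17)+O(14): 31≡5 → F
M(12)+X(23): 35≡9 → J
J(9)+O(14): 23 → X
J(9)+X(23): 32≡6 → G
J(9)+O(14): 23 → X
J(9)+X(23): 32≡6 → G
I(8)+O(14): 22 → W
X(23)+X(23): 46≡20 → U
J(9)+O(14): 23 → X
T(19)+X(23): 42≡16 → Q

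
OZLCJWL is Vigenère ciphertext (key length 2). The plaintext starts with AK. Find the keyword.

OP

Subtract each crib letter from the matching ciphertext letter (mod 26):
O(14)−A(0)=14 → O
Z(25)−K(10)=15 → P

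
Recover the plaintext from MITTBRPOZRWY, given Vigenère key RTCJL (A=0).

Repeat the key across the ciphertext: RTCJLRTCJLRT
M(12)−R(17): -5≡21 → V
I(8)−T(19): -11≡15 → P
T(19)−C(2): 17 → R
T(19)−J(9): 10 → K
B(1)−L(11): -10≡16 → Q
R(17)−R(17): 0 → A
P(15)−T(19): -4≡22 → W
O(14)−C(2): 12 → M
Z(25)−J(9): 16 → Q
R(17)−L(11): 6 → G
W(22)−R(17): 5 → F
Y(24)−T(19): 5 → F

VPRKQAWMQGFF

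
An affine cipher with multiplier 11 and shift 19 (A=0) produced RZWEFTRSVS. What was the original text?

OKFBUAOHMH

The inverse of 11 mod 26 is 19, since 11·19=209≡1. Apply D(y)=19·(y−19) mod 26:
R(17): 19·(17−19)=-38≡14 → O
Z(25): 19·(25−19)=114≡10 → K
W(22): 19·(22−19)=57≡5 → F
E(4): 19·(4−19)=-285≡1 → B
F(5): 19·(5−19)=-266≡20 → U
T(19): 19·(19−19)=0 → A
R(17): 19·(17−19)=-38≡14 → O
S(18): 19·(18−19)=-19≡7 → H
V(21): 19·(21−19)=38≡12 → M
S(18): 19·(18−19)=-19≡7 → H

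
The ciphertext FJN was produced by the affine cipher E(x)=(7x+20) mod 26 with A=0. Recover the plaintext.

JRZ

The inverse of 7 mod 26 is 15, since 7·15=105≡1. Apply D(y)=15·(y−20) mod 26:
F(5): 15·(5−20)=-225≡9 → J
J(9): 15·(9−20)=-165≡17 → R
N(13): 15·(13−20)=-105≡25 → Z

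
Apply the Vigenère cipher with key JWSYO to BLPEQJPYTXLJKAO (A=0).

Repeat the key across the message: JWSYOJWSYOJWSYO
B(1)+J(9): 10 → K
L(11)+W(22): 33≡7 → H
P(15)+S(18): 33≡7 → H
E(4)+Y(24): 28≡2 → C
Q(16)+O(14): 30≡4 → E
J(9)+J(9): 18 → S
P(15)+W(22): 37≡11 → L
Y(24)+S(18): 42≡16 → Q
T(19)+Y(24): 43≡17 → R
X(23)+O(14): 37≡11 → L
L(11)+J(9): 20 → U
J(9)+W(22): 31≡5 → F
K(10)+S(18): 28≡2 → C
A(0)+Y(24): 24 → Y
O(14)+O(14): 28≡2 → C

KHHCESLQRLUFCYC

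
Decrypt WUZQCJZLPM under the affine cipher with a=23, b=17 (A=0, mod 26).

HZGJFUGCST

The inverse of 23 mod 26 is 17, since 23·17=391≡1. Apply D(y)=17·(y−17) mod 26:
W(22): 17·(22−17)=85≡7 → H
U(20): 17·(20−17)=51≡25 → Z
Z(25): 17·(25−17)=136≡6 → G
Q(16): 17·(16−17)=-17≡9 → J
C(2): 17·(2−17)=-255≡5 → F
J(9): 17·(9−17)=-136≡20 → U
Z(25): 17·(25−17)=136≡6 → G
L(11): 17·(11−17)=-102≡2 → C
P(15): 17·(15−17)=-34≡18 → S
M(12): 17·(12−17)=-85≡19 → T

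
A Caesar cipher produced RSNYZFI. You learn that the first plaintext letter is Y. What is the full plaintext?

From the crib: R(17)−Y(24)=-7≡19, so the shift is 19.
Subtract 19 from each ciphertext letter:
R(17): 17−19=-2≡24 → Y
S(18): 18−19=-1≡25 → Z
N(13): 13−19=-6≡20 → U
Y(24): 24−19=5 → F
Z(25): 25−19=6 → G
F(5): 5−19=-14≡12 → M
I(8): 8−19=-11≡15 → P

YZUFGMP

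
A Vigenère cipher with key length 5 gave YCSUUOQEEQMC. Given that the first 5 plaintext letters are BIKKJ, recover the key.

XUIKL

Subtract each crib letter from the matching ciphertext letter (mod 26):
Y(24)−B(1)=23 → X
C(2)−I(8)=-6≡20 → U
S(18)−K(10)=8 → I
U(20)−K(10)=10 → K
U(20)−J(9)=11 → L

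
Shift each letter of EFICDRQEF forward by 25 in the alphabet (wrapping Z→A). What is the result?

DEHBCQPDE

E(4): 4+25=29≡3 → D
F(5): 5+25=30≡4 → E
I(8): 8+25=33≡7 → H
C(2): 2+25=27≡1 → B
D(3): 3+25=28≡2 → C
R(17): 17+25=42≡16 → Q
Q(16): 16+25=41≡15 → P
E(4): 4+25=29≡3 → D
F(5): 5+25=30≡4 → E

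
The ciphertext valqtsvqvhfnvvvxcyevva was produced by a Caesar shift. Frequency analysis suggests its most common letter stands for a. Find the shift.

The most frequent ciphertext letter is v (appears 8 times).
v is position 21; a is position 0.
Shift = 21.

21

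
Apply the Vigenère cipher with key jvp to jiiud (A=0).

sdxdy

Repeat the key across the message: jvpjv
j(9)+j(9): 18 → s
i(8)+v(21): 29≡3 → d
i(8)+p(15): 23 → x
u(20)+j(9): 29≡3 → d
d(3)+v(21): 24 → y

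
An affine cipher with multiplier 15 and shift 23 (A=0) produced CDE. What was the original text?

The inverse of 15 mod 26 is 7, since 15·7=105≡1. Apply D(y)=7·(y−23) mod 26:
C(2): 7·(2−23)=-147≡9 → J
D(3): 7·(3−23)=-140≡16 → Q
E(4): 7·(4−23)=-133≡23 → X

JQX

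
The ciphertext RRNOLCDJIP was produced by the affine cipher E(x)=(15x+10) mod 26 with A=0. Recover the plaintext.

XXVCHWDTMJ

The inverse of 15 mod 26 is 7, since 15·7=105≡1. Apply D(y)=7·(y−10) mod 26:
R(17): 7·(17−10)=49≡23 → X
R(17): 7·(17−10)=49≡23 → X
N(13): 7·(13−10)=21 → V
O(14): 7·(14−10)=28≡2 → C
L(11): 7·(11−10)=7 → H
C(2): 7·(2−10)=-56≡22 → W
D(3): 7·(3−10)=-49≡3 → D
J(9): 7·(9−10)=-7≡19 → T
I(8): 7·(8−10)=-14≡12 → M
P(15): 7·(15−10)=35≡9 → J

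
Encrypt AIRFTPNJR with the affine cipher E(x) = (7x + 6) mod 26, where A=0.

GKVPJHTRV

A(0): 7·0+6=6 → G
I(8): 7·8+6=62≡10 → K
R(17): 7·17+6=125≡21 → V
F(5): 7·5+6=41≡15 → P
T(19): 7·19+6=139≡9 → J
P(15): 7·15+6=111≡7 → H
N(13): 7·13+6=97≡19 → T
J(9): 7·9+6=69≡17 → R
R(17): 7·17+6=125≡21 → V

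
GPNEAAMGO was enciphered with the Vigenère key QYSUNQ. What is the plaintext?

Repeat the key across the ciphertext: QYSUNQQYS
G(6)−Q(16): -10≡16 → Q
P(15)−Y(24): -9≡17 → R
N(13)−S(18): -5≡21 → V
E(4)−U(20): -16≡10 → K
A(0)−N(13): -13≡13 → N
A(0)−Q(16): -16≡10 → K
M(12)−Q(16): -4≡22 → W
G(6)−Y(24): -18≡8 → I
O(14)−S(18): -4≡22 → W

QRVKNKWIW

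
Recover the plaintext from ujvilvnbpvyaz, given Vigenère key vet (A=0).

zfcnhcsxwauhe

Repeat the key across the ciphertext: vetvetvetvetv
u(20)−v(21): -1≡25 → z
j(9)−e(4): 5 → f
v(21)−t(19): 2 → c
i(8)−v(21): -13≡13 → n
l(11)−e(4): 7 → h
v(21)−t(19): 2 → c
n(13)−v(21): -8≡18 → s
b(1)−e(4): -3≡23 → x
p(15)−t(19): -4≡22 → w
v(21)−v(21): 0 → a
y(24)−e(4): 20 → u
a(0)−t(19): -19≡7 → h
z(25)−v(21): 4 → e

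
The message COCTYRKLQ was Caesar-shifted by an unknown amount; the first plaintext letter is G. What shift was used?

From the crib: C(2)−G(6)=-4≡22, so the shift is 22.

22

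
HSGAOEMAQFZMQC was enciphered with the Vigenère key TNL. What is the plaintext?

OFVHBTTNFMMBXP

Repeat the key across the ciphertext: TNLTNLTNLTNLTN
H(7)−T(19): -12≡14 → O
S(18)−N(13): 5 → F
G(6)−L(11): -5≡21 → V
A(0)−T(19): -19≡7 → H
O(14)−N(13): 1 → B
E(4)−L(11): -7≡19 → T
M(12)−T(19): -7≡19 → T
A(0)−N(13): -13≡13 → N
Q(16)−L(11): 5 → F
F(5)−T(19): -14≡12 → M
Z(25)−N(13): 12 → M
M(12)−L(11): 1 → B
Q(16)−T(19): -3≡23 → X
C(2)−N(13): -11≡15 → P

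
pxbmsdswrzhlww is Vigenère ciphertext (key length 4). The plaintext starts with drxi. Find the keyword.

mgee

Subtract each crib letter from the matching ciphertext letter (mod 26):
p(15)−d(3)=12 → m
x(23)−r(17)=6 → g
b(1)−x(23)=-22≡4 → e
m(12)−i(8)=4 → e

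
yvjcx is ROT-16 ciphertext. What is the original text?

iftmh

y(24): 24−16=8 → i
v(21): 21−16=5 → f
j(9): 9−16=-7≡19 → t
c(2): 2−16=-14≡12 → m
x(23): 23−16=7 → h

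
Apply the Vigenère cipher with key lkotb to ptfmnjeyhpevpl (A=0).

adtfouomaqpfde

Repeat the key across the message: lkotblkotblkot
p(15)+l(11): 26≡0 → a
t(19)+k(10): 29≡3 → d
f(5)+o(14): 19 → t
m(12)+t(19): 31≡5 → f
n(13)+b(1): 14 → o
j(9)+l(11): 20 → u
e(4)+k(10): 14 → o
y(24)+o(14): 38≡12 → m
h(7)+t(19): 26≡0 → a
p(15)+b(1): 16 → q
e(4)+l(11): 15 → p
v(21)+k(10): 31≡5 → f
p(15)+o(14): 29≡3 → d
l(11)+t(19): 30≡4 → e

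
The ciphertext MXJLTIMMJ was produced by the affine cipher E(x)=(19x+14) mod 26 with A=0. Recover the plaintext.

The inverse of 19 mod 26 is 11, since 19·11=209≡1. Apply D(y)=11·(y−14) mod 26:
M(12): 11·(12−14)=-22≡4 → E
X(23): 11·(23−14)=99≡21 → V
J(9): 11·(9−14)=-55≡23 → X
L(11): 11·(11−14)=-33≡19 → T
T(19): 11·(19−14)=55≡3 → D
I(8): 11·(8−14)=-66≡12 → M
M(12): 11·(12−14)=-22≡4 → E
M(12): 11·(12−14)=-22≡4 → E
J(9): 11·(9−14)=-55≡23 → X

EVXTDMEEX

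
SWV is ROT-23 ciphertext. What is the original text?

VZY

S(18): 18−23=-5≡21 → V
W(22): 22−23=-1≡25 → Z
V(21): 21−23=-2≡24 → Y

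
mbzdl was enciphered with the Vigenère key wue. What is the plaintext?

qhvhr

Repeat the key across the ciphertext: wuewu
m(12)−w(22): -10≡16 → q
b(1)−u(20): -19≡7 → h
z(25)−e(4): 21 → v
d(3)−w(22): -19≡7 → h
l(11)−u(20): -9≡17 → r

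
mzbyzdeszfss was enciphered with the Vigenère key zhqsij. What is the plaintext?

nslgrufljnkj

Repeat the key across the ciphertext: zhqsijzhqsij
m(12)−z(25): -13≡13 → n
z(25)−h(7): 18 → s
b(1)−q(16): -15≡11 → l
y(24)−s(18): 6 → g
z(25)−i(8): 17 → r
d(3)−j(9): -6≡20 → u
e(4)−z(25): -21≡5 → f
s(18)−h(7): 11 → l
z(25)−q(16): 9 → j
f(5)−s(18): -13≡13 → n
s(18)−i(8): 10 → k
s(18)−j(9): 9 → j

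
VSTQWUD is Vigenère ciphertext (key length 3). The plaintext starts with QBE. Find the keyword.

FRP

Subtract each crib letter from the matching ciphertext letter (mod 26):
V(21)−Q(16)=5 → F
S(18)−B(1)=17 → R
T(19)−E(4)=15 → P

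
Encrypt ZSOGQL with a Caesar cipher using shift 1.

Z(25): 25+1=26≡0 → A
S(18): 18+1=19 → T
O(14): 14+1=15 → P
G(6): 6+1=7 → H
Q(16): 16+1=17 → R
L(11): 11+1=12 → M

ATPHRM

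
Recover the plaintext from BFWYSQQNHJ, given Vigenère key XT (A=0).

EMZFVXTUKQ

Repeat the key across the ciphertext: XTXTXTXTXT
B(1)−X(23): -22≡4 → E
F(5)−T(19): -14≡12 → M
W(22)−X(23): -1≡25 → Z
Y(24)−T(19): 5 → F
S(18)−X(23): -5≡21 → V
Q(16)−T(19): -3≡23 → X
Q(16)−X(23): -7≡19 → T
N(13)−T(19): -6≡20 → U
H(7)−X(23): -16≡10 → K
J(9)−T(19): -10≡16 → Q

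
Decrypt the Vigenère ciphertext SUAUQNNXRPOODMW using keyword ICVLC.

KSFJOFLCGNGMIBU

Repeat the key across the ciphertext: ICVLCICVLCICVLC
S(18)−I(8): 10 → K
U(20)−C(2): 18 → S
A(0)−V(21): -21≡5 → F
U(20)−L(11): 9 → J
Q(16)−C(2): 14 → O
N(13)−I(8): 5 → F
N(13)−C(2): 11 → L
X(23)−V(21): 2 → C
R(17)−L(11): 6 → G
P(15)−C(2): 13 → N
O(14)−I(8): 6 → G
O(14)−C(2): 12 → M
D(3)−V(21): -18≡8 → I
M(12)−L(11): 1 → B
W(22)−C(2): 20 → U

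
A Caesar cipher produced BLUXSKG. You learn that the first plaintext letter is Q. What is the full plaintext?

QAJMHZV

From the crib: B(1)−Q(16)=-15≡11, so the shift is 11.
Subtract 11 from each ciphertext letter:
B(1): 1−11=-10≡16 → Q
L(11): 11−11=0 → A
U(20): 20−11=9 → J
X(23): 23−11=12 → M
S(18): 18−11=7 → H
K(10): 10−11=-1≡25 → Z
G(6): 6−11=-5≡21 → V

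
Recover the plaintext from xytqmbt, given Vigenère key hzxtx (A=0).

qzwxpuu

Repeat the key across the ciphertext: hzxtxhz
x(23)−h(7): 16 → q
y(24)−z(25): -1≡25 → z
t(19)−x(23): -4≡22 → w
q(16)−t(19): -3≡23 → x
m(12)−x(23): -11≡15 → p
b(1)−h(7): -6≡20 → u
t(19)−z(25): -6≡20 → u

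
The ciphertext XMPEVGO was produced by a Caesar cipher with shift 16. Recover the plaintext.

X(23): 23−16=7 → H
M(12): 12−16=-4≡22 → W
P(15): 15−16=-1≡25 → Z
E(4): 4−16=-12≡14 → O
V(21): 21−16=5 → F
G(6): 6−16=-10≡16 → Q
O(14): 14−16=-2≡24 → Y

HWZOFQY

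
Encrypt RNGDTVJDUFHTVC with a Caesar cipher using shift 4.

R(17): 17+4=21 → V
N(13): 13+4=17 → R
G(6): 6+4=10 → K
D(3): 3+4=7 → H
T(19): 19+4=23 → X
V(21): 21+4=25 → Z
J(9): 9+4=13 → N
D(3): 3+4=7 → H
U(20): 20+4=24 → Y
F(5): 5+4=9 → J
H(7): 7+4=11 → L
T(19): 19+4=23 → X
V(21): 21+4=25 → Z
C(2): 2+4=6 → G

VRKHXZNHYJLXZG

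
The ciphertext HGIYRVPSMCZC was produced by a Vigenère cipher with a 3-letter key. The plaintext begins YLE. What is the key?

Subtract each crib letter from the matching ciphertext letter (mod 26):
H(7)−Y(24)=-17≡9 → J
G(6)−L(11)=-5≡21 → V
I(8)−E(4)=4 → E

JVE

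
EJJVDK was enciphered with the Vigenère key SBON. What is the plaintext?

Repeat the key across the ciphertext: SBONSB
E(4)−S(18): -14≡12 → M
J(9)−B(1): 8 → I
J(9)−O(14): -5≡21 → V
V(21)−N(13): 8 → I
D(3)−S(18): -15≡11 → L
K(10)−B(1): 9 → J

MIVILJ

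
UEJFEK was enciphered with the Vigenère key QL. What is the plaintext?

Repeat the key across the ciphertext: QLQLQL
U(20)−Q(16): 4 → E
E(4)−L(11): -7≡19 → T
J(9)−Q(16): -7≡19 → T
F(5)−L(11): -6≡20 → U
E(4)−Q(16): -12≡14 → O
K(10)−L(11): -1≡25 → Z

ETTUOZ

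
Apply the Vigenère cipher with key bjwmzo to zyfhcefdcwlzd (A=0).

ahbtbsgmyikne

Repeat the key across the message: bjwmzobjwmzob
z(25)+b(1): 26≡0 → a
y(24)+j(9): 33≡7 → h
f(5)+w(22): 27≡1 → b
h(7)+m(12): 19 → t
c(2)+z(25): 27≡1 → b
e(4)+o(14): 18 → s
f(5)+b(1): 6 → g
d(3)+j(9): 12 → m
c(2)+w(22): 24 → y
w(22)+m(12): 34≡8 → i
l(11)+z(25): 36≡10 → k
z(25)+o(14): 39≡13 → n
d(3)+b(1): 4 → e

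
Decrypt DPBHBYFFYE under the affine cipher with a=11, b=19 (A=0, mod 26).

ICWGWRUURB

The inverse of 11 mod 26 is 19, since 11·19=209≡1. Apply D(y)=19·(y−19) mod 26:
D(3): 19·(3−19)=-304≡8 → I
P(15): 19·(15−19)=-76≡2 → C
B(1): 19·(1−19)=-342≡22 → W
H(7): 19·(7−19)=-228≡6 → G
B(1): 19·(1−19)=-342≡22 → W
Y(24): 19·(24−19)=95≡17 → R
F(5): 19·(5−19)=-266≡20 → U
F(5): 19·(5−19)=-266≡20 → U
Y(24): 19·(24−19)=95≡17 → R
E(4): 19·(4−19)=-285≡1 → B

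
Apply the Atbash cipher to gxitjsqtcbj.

tcrgqhjgxyq

g(6) → t(19)
x(23) → c(2)
i(8) → r(17)
t(19) → g(6)
j(9) → q(16)
s(18) → h(7)
q(16) → j(9)
t(19) → g(6)
c(2) → x(23)
b(1) → y(24)
j(9) → q(16)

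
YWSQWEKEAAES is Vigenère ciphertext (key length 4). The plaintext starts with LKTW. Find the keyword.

Subtract each crib letter from the matching ciphertext letter (mod 26):
Y(24)−L(11)=13 → N
W(22)−K(10)=12 → M
S(18)−T(19)=-1≡25 → Z
Q(16)−W(22)=-6≡20 → U

NMZU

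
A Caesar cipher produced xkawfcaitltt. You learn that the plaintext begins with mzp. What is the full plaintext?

mzplurpxiaii

From the crib: x(23)−m(12)=11, so the shift is 11.
Subtract 11 from each ciphertext letter:
x(23): 23−11=12 → m
k(10): 10−11=-1≡25 → z
a(0): 0−11=-11≡15 → p
w(22): 22−11=11 → l
f(5): 5−11=-6≡20 → u
c(2): 2−11=-9≡17 → r
a(0): 0−11=-11≡15 → p
i(8): 8−11=-3≡23 → x
t(19): 19−11=8 → i
l(11): 11−11=0 → a
t(19): 19−11=8 → i
t(19): 19−11=8 → i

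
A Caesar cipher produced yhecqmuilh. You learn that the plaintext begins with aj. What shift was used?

24

From the crib: y(24)−a(0)=24, so the shift is 24.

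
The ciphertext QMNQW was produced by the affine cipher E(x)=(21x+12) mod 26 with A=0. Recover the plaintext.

UAFUY

The inverse of 21 mod 26 is 5, since 21·5=105≡1. Apply D(y)=5·(y−12) mod 26:
Q(16): 5·(16−12)=20 → U
M(12): 5·(12−12)=0 → A
N(13): 5·(13−12)=5 → F
Q(16): 5·(16−12)=20 → U
W(22): 5·(22−12)=50≡24 → Y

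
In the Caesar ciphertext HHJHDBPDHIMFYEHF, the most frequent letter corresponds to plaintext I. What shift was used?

25

The most frequent ciphertext letter is H (appears 5 times).
H is position 7; I is position 8.
Shift = -1≡25.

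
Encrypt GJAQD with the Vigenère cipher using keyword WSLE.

CBLUZ

Repeat the key across the message: WSLEW
G(6)+W(22): 28≡2 → C
J(9)+S(18): 27≡1 → B
A(0)+L(11): 11 → L
Q(16)+E(4): 20 → U
D(3)+W(22): 25 → Z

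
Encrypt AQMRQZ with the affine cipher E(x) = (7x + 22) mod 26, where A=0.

A(0): 7·0+22=22 → W
Q(16): 7·16+22=134≡4 → E
M(12): 7·12+22=106≡2 → C
R(17): 7·17+22=141≡11 → L
Q(16): 7·16+22=134≡4 → E
Z(25): 7·25+22=197≡15 → P

WECLEP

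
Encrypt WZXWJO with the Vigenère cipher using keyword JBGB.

Repeat the key across the message: JBGBJB
W(22)+J(9): 31≡5 → F
Z(25)+B(1): 26≡0 → A
X(23)+G(6): 29≡3 → D
W(22)+B(1): 23 → X
J(9)+J(9): 18 → S
O(14)+B(1): 15 → P

FADXSP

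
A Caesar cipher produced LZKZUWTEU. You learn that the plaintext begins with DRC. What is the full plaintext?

DRCRMOLWM

From the crib: L(11)−D(3)=8, so the shift is 8.
Subtract 8 from each ciphertext letter:
L(11): 11−8=3 → D
Z(25): 25−8=17 → R
K(10): 10−8=2 → C
Z(25): 25−8=17 → R
U(20): 20−8=12 → M
W(22): 22−8=14 → O
T(19): 19−8=11 → L
E(4): 4−8=-4≡22 → W
U(20): 20−8=12 → M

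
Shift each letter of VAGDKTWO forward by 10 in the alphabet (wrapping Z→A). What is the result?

FKQNUDGY

V(21): 21+10=31≡5 → F
A(0): 0+10=10 → K
G(6): 6+10=16 → Q
D(3): 3+10=13 → N
K(10): 10+10=20 → U
T(19): 19+10=29≡3 → D
W(22): 22+10=32≡6 → G
O(14): 14+10=24 → Y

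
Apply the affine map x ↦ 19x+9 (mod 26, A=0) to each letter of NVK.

WSR

N(13): 19·13+9=256≡22 → W
V(21): 19·21+9=408≡18 → S
K(10): 19·10+9=199≡17 → R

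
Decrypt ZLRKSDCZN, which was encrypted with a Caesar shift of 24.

BNTMUFEBP

Z(25): 25−24=1 → B
L(11): 11−24=-13≡13 → N
R(17): 17−24=-7≡19 → T
K(10): 10−24=-14≡12 → M
S(18): 18−24=-6≡20 → U
D(3): 3−24=-21≡5 → F
C(2): 2−24=-22≡4 → E
Z(25): 25−24=1 → B
N(13): 13−24=-11≡15 → P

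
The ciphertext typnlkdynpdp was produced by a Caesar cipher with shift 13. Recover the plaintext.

t(19): 19−13=6 → g
y(24): 24−13=11 → l
p(15): 15−13=2 → c
n(13): 13−13=0 → a
l(11): 11−13=-2≡24 → y
k(10): 10−13=-3≡23 → x
d(3): 3−13=-10≡16 → q
y(24): 24−13=11 → l
n(13): 13−13=0 → a
p(15): 15−13=2 → c
d(3): 3−13=-10≡16 → q
p(15): 15−13=2 → c

glcayxqlacqc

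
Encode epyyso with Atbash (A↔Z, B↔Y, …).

e(4) → v(21)
p(15) → k(10)
y(24) → b(1)
y(24) → b(1)
s(18) → h(7)
o(14) → l(11)

vkbbhl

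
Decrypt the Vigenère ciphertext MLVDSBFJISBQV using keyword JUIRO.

DRNMESLBRESWN

Repeat the key across the ciphertext: JUIROJUIROJUI
M(12)−J(9): 3 → D
L(11)−U(20): -9≡17 → R
V(21)−I(8): 13 → N
D(3)−R(17): -14≡12 → M
S(18)−O(14): 4 → E
B(1)−J(9): -8≡18 → S
F(5)−U(20): -15≡11 → L
J(9)−I(8): 1 → B
I(8)−R(17): -9≡17 → R
S(18)−O(14): 4 → E
B(1)−J(9): -8≡18 → S
Q(16)−U(20): -4≡22 → W
V(21)−I(8): 13 → N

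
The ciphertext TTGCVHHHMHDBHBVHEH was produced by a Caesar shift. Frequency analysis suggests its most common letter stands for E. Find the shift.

The most frequent ciphertext letter is H (appears 7 times).
H is position 7; E is position 4.
Shift = 3.

3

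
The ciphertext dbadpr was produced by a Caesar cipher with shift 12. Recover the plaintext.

rpordf

d(3): 3−12=-9≡17 → r
b(1): 1−12=-11≡15 → p
a(0): 0−12=-12≡14 → o
d(3): 3−12=-9≡17 → r
p(15): 15−12=3 → d
r(17): 17−12=5 → f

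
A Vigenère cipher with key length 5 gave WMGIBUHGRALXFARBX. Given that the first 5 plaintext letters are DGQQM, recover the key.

Subtract each crib letter from the matching ciphertext letter (mod 26):
W(22)−D(3)=19 → T
M(12)−G(6)=6 → G
G(6)−Q(16)=-10≡16 → Q
I(8)−Q(16)=-8≡18 → S
B(1)−M(12)=-11≡15 → P

TGQSP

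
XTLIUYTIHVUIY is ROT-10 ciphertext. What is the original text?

NJBYKOJYXLKYO

X(23): 23−10=13 → N
T(19): 19−10=9 → J
L(11): 11−10=1 → B
I(8): 8−10=-2≡24 → Y
U(20): 20−10=10 → K
Y(24): 24−10=14 → O
T(19): 19−10=9 → J
I(8): 8−10=-2≡24 → Y
H(7): 7−10=-3≡23 → X
V(21): 21−10=11 → L
U(20): 20−10=10 → K
I(8): 8−10=-2≡24 → Y
Y(24): 24−10=14 → O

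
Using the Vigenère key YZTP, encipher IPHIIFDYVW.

GOAXGEWNTV

Repeat the key across the message: YZTPYZTPYZ
I(8)+Y(24): 32≡6 → G
P(15)+Z(25): 40≡14 → O
H(7)+T(19): 26≡0 → A
I(8)+P(15): 23 → X
I(8)+Y(24): 32≡6 → G
F(5)+Z(25): 30≡4 → E
D(3)+T(19): 22 → W
Y(24)+P(15): 39≡13 → N
V(21)+Y(24): 45≡19 → T
W(22)+Z(25): 47≡21 → V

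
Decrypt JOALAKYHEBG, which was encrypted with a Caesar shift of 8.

BGSDSCQZWTY

J(9): 9−8=1 → B
O(14): 14−8=6 → G
A(0): 0−8=-8≡18 → S
L(11): 11−8=3 → D
A(0): 0−8=-8≡18 → S
K(10): 10−8=2 → C
Y(24): 24−8=16 → Q
H(7): 7−8=-1≡25 → Z
E(4): 4−8=-4≡22 → W
B(1): 1−8=-7≡19 → T
G(6): 6−8=-2≡24 → Y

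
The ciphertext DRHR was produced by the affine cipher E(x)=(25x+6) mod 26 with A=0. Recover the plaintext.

The inverse of 25 mod 26 is 25, since 25·25=625≡1. Apply D(y)=25·(y−6) mod 26:
D(3): 25·(3−6)=-75≡3 → D
R(17): 25·(17−6)=275≡15 → P
H(7): 25·(7−6)=25 → Z
R(17): 25·(17−6)=275≡15 → P

DPZP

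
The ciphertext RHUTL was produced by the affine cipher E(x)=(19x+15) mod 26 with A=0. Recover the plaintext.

WQDSI

The inverse of 19 mod 26 is 11, since 19·11=209≡1. Apply D(y)=11·(y−15) mod 26:
R(17): 11·(17−15)=22 → W
H(7): 11·(7−15)=-88≡16 → Q
U(20): 11·(20−15)=55≡3 → D
T(19): 11·(19−15)=44≡18 → S
L(11): 11·(11−15)=-44≡8 → I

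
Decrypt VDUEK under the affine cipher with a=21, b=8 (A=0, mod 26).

The inverse of 21 mod 26 is 5, since 21·5=105≡1. Apply D(y)=5·(y−8) mod 26:
V(21): 5·(21−8)=65≡13 → N
D(3): 5·(3−8)=-25≡1 → B
U(20): 5·(20−8)=60≡8 → I
E(4): 5·(4−8)=-20≡6 → G
K(10): 5·(10−8)=10 → K

NBIGK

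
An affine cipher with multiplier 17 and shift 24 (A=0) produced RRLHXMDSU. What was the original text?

VVNZDKLSM

The inverse of 17 mod 26 is 23, since 17·23=391≡1. Apply D(y)=23·(y−24) mod 26:
R(17): 23·(17−24)=-161≡21 → V
R(17): 23·(17−24)=-161≡21 → V
L(11): 23·(11−24)=-299≡13 → N
H(7): 23·(7−24)=-391≡25 → Z
X(23): 23·(23−24)=-23≡3 → D
M(12): 23·(12−24)=-276≡10 → K
D(3): 23·(3−24)=-483≡11 → L
S(18): 23·(18−24)=-138≡18 → S
U(20): 23·(20−24)=-92≡12 → M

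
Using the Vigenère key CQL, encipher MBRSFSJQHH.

Repeat the key across the message: CQLCQLCQLC
M(12)+C(2): 14 → O
B(1)+Q(16): 17 → R
R(17)+L(11): 28≡2 → C
S(18)+C(2): 20 → U
F(5)+Q(16): 21 → V
S(18)+L(11): 29≡3 → D
J(9)+C(2): 11 → L
Q(16)+Q(16): 32≡6 → G
H(7)+L(11): 18 → S
H(7)+C(2): 9 → J

ORCUVDLGSJ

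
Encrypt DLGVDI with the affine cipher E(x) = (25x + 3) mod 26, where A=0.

ASXIAV

D(3): 25·3+3=78≡0 → A
L(11): 25·11+3=278≡18 → S
G(6): 25·6+3=153≡23 → X
V(21): 25·21+3=528≡8 → I
D(3): 25·3+3=78≡0 → A
I(8): 25·8+3=203≡21 → V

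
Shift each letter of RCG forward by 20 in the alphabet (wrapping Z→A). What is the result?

R(17): 17+20=37≡11 → L
C(2): 2+20=22 → W
G(6): 6+20=26≡0 → A

LWA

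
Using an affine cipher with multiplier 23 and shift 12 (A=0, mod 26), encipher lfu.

l(11): 23·11+12=265≡5 → f
f(5): 23·5+12=127≡23 → x
u(20): 23·20+12=472≡4 → e

fxe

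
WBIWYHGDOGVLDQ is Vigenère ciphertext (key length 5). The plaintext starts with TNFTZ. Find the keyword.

DODDZ

Subtract each crib letter from the matching ciphertext letter (mod 26):
W(22)−T(19)=3 → D
B(1)−N(13)=-12≡14 → O
I(8)−F(5)=3 → D
W(22)−T(19)=3 → D
Y(24)−Z(25)=-1≡25 → Z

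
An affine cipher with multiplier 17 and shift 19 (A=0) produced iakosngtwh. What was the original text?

hfbpdsnark

The inverse of 17 mod 26 is 23, since 17·23=391≡1. Apply D(y)=23·(y−19) mod 26:
i(8): 23·(8−19)=-253≡7 → h
a(0): 23·(0−19)=-437≡5 → f
k(10): 23·(10−19)=-207≡1 → b
o(14): 23·(14−19)=-115≡15 → p
s(18): 23·(18−19)=-23≡3 → d
n(13): 23·(13−19)=-138≡18 → s
g(6): 23·(6−19)=-299≡13 → n
t(19): 23·(19−19)=0 → a
w(22): 23·(22−19)=69≡17 → r
h(7): 23·(7−19)=-276≡10 → k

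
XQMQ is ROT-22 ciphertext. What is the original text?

X(23): 23−22=1 → B
Q(16): 16−22=-6≡20 → U
M(12): 12−22=-10≡16 → Q
Q(16): 16−22=-6≡20 → U

BUQU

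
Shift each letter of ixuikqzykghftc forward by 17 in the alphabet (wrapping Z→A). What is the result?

i(8): 8+17=25 → z
x(23): 23+17=40≡14 → o
u(20): 20+17=37≡11 → l
i(8): 8+17=25 → z
k(10): 10+17=27≡1 → b
q(16): 16+17=33≡7 → h
z(25): 25+17=42≡16 → q
y(24): 24+17=41≡15 → p
k(10): 10+17=27≡1 → b
g(6): 6+17=23 → x
h(7): 7+17=24 → y
f(5): 5+17=22 → w
t(19): 19+17=36≡10 → k
c(2): 2+17=19 → t

zolzbhqpbxywkt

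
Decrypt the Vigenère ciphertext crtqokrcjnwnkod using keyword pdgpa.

nonbovowunhkezd

Repeat the key across the ciphertext: pdgpapdgpapdgpa
c(2)−p(15): -13≡13 → n
r(17)−d(3): 14 → o
t(19)−g(6): 13 → n
q(16)−p(15): 1 → b
o(14)−a(0): 14 → o
k(10)−p(15): -5≡21 → v
r(17)−d(3): 14 → o
c(2)−g(6): -4≡22 → w
j(9)−p(15): -6≡20 → u
n(13)−a(0): 13 → n
w(22)−p(15): 7 → h
n(13)−d(3): 10 → k
k(10)−g(6): 4 → e
o(14)−p(15): -1≡25 → z
d(3)−a(0): 3 → d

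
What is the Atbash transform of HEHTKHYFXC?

SVSGPSBUCX

H(7) → S(18)
E(4) → V(21)
H(7) → S(18)
T(19) → G(6)
K(10) → P(15)
H(7) → S(18)
Y(24) → B(1)
F(5) → U(20)
X(23) → C(2)
C(2) → X(23)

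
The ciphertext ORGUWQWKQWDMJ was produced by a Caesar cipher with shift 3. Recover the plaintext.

O(14): 14−3=11 → L
R(17): 17−3=14 → O
G(6): 6−3=3 → D
U(20): 20−3=17 → R
W(22): 22−3=19 → T
Q(16): 16−3=13 → N
W(22): 22−3=19 → T
K(10): 10−3=7 → H
Q(16): 16−3=13 → N
W(22): 22−3=19 → T
D(3): 3−3=0 → A
M(12): 12−3=9 → J
J(9): 9−3=6 → G

LODRTNTHNTAJG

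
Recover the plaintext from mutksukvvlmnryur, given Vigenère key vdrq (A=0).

rrcuxrtfaivxwvdb

Repeat the key across the ciphertext: vdrqvdrqvdrqvdrq
m(12)−v(21): -9≡17 → r
u(20)−d(3): 17 → r
t(19)−r(17): 2 → c
k(10)−q(16): -6≡20 → u
s(18)−v(21): -3≡23 → x
u(20)−d(3): 17 → r
k(10)−r(17): -7≡19 → t
v(21)−q(16): 5 → f
v(21)−v(21): 0 → a
l(11)−d(3): 8 → i
m(12)−r(17): -5≡21 → v
n(13)−q(16): -3≡23 → x
r(17)−v(21): -4≡22 → w
y(24)−d(3): 21 → v
u(20)−r(17): 3 → d
r(17)−q(16): 1 → b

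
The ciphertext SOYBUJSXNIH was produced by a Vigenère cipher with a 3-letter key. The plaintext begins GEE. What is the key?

Subtract each crib letter from the matching ciphertext letter (mod 26):
S(18)−G(6)=12 → M
O(14)−E(4)=10 → K
Y(24)−E(4)=20 → U

MKU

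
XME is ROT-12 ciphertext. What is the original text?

LAS

X(23): 23−12=11 → L
M(12): 12−12=0 → A
E(4): 4−12=-8≡18 → S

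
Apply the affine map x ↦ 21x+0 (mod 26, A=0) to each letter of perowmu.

p(15): 21·15+0=315≡3 → d
e(4): 21·4+0=84≡6 → g
r(17): 21·17+0=357≡19 → t
o(14): 21·14+0=294≡8 → i
w(22): 21·22+0=462≡20 → u
m(12): 21·12+0=252≡18 → s
u(20): 21·20+0=420≡4 → e

dgtiuse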